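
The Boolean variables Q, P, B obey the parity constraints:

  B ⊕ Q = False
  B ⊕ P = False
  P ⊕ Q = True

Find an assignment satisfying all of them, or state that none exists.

The formula is unsatisfiable.

Adding constraints 1, 2, 3 mod 2: every variable appears an even number of times on the left, so the left side is 0.
But the right sides sum to 1 (mod 2). 0 ≠ 1 — the system is inconsistent.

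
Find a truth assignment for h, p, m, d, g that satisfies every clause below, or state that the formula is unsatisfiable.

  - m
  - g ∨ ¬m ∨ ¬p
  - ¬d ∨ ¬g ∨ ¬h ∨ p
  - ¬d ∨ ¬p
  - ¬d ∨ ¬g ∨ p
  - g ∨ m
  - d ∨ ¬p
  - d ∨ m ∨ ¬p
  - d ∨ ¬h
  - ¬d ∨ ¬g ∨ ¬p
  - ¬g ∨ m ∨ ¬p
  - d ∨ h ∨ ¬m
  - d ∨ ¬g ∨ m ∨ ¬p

Unit clause (m) forces m = True.
Set h = False.
  then (d ∨ h ∨ ¬m) forces d = True.
  then (¬d ∨ ¬p) forces p = False.
  then (¬d ∨ ¬g ∨ p) forces g = False.
All clauses satisfied.

h=F; p=F; m=T; d=T; g=F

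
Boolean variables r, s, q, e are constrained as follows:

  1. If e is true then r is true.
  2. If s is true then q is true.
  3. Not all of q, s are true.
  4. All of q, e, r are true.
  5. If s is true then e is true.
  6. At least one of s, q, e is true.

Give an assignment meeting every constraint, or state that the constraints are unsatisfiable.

r: True, s: False, q: True, e: True

  (1) e=T ⇒ r: T ✓
  (2) s=F ⇒ q: vacuous ✓
  (3) {q, s}: 1/2 true — not all ✓
  (4) {q, e, r}: all 3 true ✓
  (5) s=F ⇒ e: vacuous ✓
  (6) {s, q, e}: 2 true — at least one ✓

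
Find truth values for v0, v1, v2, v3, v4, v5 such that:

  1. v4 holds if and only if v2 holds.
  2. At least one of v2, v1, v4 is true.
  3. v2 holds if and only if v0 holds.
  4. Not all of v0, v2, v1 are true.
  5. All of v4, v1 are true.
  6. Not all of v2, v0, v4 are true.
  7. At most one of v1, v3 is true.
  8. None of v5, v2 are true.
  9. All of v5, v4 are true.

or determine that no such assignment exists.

UNSATISFIABLE

Case v5 = True:
  Constraint (8) is violated (v5=T) — contradiction.
Case v5 = False:
  Constraint (9) is violated (v5=F) — contradiction.
Both cases fail — unsatisfiable.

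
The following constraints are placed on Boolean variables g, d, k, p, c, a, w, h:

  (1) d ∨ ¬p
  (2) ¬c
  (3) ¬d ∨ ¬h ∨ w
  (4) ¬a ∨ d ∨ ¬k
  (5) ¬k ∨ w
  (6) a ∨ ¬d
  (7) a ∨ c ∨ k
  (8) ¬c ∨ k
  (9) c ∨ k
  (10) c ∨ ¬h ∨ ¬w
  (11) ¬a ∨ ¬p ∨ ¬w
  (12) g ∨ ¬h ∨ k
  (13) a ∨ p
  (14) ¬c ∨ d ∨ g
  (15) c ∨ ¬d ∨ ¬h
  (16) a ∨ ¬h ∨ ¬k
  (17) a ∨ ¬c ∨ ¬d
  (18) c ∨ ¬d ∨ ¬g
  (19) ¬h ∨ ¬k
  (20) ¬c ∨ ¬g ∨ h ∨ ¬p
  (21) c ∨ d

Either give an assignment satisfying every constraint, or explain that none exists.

Unit clause (¬c) forces c = False.
In (c ∨ k) only k is left, so k = True.
In (¬h ∨ ¬k) only ¬h is left, so h = False.
In (c ∨ d) only d is left, so d = True.
In (¬k ∨ w) only w is left, so w = True.
In (a ∨ ¬d) only a is left, so a = True.
In (¬a ∨ ¬p ∨ ¬w) only ¬p is left, so p = False.
In (c ∨ ¬d ∨ ¬g) only ¬g is left, so g = False.
All clauses satisfied.

g: False; d: True; k: True; p: False; c: False; a: True; w: True; h: False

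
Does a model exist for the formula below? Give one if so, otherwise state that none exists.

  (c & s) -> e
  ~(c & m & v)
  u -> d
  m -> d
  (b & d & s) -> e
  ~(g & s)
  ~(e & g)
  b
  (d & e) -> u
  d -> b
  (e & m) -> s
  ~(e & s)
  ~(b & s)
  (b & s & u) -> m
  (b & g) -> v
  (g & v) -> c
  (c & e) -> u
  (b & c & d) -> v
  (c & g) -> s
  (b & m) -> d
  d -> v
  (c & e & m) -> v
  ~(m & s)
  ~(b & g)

Unit clause (b) forces b = True.
In (~b | ~g) only ~g is left, so g = False.
In (~b | ~s) only ~s is left, so s = False.
Set m = False.
Set v = True.
Set c = True.
Set d = True.
Set e = False.
Set u = True.
All clauses satisfied.

m = False, v = True, c = True, s = False, d = True, g = False, b = True, e = False, u = True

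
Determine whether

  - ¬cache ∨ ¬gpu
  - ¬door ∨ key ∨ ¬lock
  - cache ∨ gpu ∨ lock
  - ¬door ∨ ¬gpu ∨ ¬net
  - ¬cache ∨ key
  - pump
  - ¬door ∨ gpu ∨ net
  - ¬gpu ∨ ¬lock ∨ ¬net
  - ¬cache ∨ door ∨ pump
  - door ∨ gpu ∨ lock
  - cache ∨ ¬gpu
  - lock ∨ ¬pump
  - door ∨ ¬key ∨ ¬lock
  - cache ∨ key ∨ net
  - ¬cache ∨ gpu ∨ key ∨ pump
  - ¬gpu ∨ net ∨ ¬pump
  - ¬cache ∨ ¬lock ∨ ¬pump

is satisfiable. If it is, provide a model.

Unit clause (pump) forces pump = True.
In (lock ∨ ¬pump) only lock is left, so lock = True.
In (¬cache ∨ ¬lock ∨ ¬pump) only ¬cache is left, so cache = False.
In (cache ∨ ¬gpu) only ¬gpu is left, so gpu = False.
Set key = True.
  then (door ∨ ¬key ∨ ¬lock) forces door = True.
  then (¬door ∨ gpu ∨ net) forces net = True.
All clauses satisfied.

lock = True, key = True, pump = True, net = True, cache = False, gpu = False, door = True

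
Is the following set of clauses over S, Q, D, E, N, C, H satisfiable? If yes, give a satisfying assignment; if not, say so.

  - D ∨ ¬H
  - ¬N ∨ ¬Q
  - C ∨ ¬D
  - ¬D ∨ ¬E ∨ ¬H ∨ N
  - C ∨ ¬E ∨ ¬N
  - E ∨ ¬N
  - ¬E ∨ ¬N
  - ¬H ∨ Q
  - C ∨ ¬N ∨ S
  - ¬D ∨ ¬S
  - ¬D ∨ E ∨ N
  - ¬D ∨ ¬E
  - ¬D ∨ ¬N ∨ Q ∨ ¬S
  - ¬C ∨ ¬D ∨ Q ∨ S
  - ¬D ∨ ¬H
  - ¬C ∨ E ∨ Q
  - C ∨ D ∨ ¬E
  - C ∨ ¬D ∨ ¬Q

S: False; Q: True; D: False; E: False; N: False; C: False; H: False

Set S = False.
Set Q = True.
  then (¬N ∨ ¬Q) forces N = False.
Set D = False.
  then (D ∨ ¬H) forces H = False.
Set E = False.
Set C = False.
All clauses satisfied.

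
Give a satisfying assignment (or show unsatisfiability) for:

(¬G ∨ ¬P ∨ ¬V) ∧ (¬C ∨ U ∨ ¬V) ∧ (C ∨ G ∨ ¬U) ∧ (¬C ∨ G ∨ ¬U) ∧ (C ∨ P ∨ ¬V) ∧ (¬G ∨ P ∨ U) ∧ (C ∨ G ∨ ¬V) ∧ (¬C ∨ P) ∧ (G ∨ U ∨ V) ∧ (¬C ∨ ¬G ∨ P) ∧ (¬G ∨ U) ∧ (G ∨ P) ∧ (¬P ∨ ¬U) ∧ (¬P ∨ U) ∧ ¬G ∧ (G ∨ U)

Unsatisfiable — no assignment works.

Case G = True:
  Clause (¬G) is falsified — contradiction.
Case G = False:
  (G ∨ P) forces P = True.
  (¬P ∨ ¬U) forces U = False.
  Clause (¬P ∨ U) is falsified — contradiction.
Both cases fail, so the formula is unsatisfiable.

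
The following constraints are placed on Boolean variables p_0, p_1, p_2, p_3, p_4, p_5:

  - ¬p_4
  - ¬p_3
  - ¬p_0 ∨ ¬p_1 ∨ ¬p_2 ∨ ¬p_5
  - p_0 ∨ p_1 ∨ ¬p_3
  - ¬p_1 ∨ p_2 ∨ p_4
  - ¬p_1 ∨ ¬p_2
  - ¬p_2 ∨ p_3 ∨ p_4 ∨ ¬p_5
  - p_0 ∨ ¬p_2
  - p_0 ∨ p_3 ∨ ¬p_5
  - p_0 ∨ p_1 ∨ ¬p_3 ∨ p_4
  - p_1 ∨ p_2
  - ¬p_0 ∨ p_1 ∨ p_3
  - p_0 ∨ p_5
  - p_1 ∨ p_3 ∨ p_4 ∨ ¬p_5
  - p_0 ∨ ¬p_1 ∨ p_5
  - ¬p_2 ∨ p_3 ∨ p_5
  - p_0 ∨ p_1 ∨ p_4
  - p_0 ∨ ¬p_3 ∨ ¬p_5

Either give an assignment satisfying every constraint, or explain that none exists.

Case p_1 = True:
  (¬p_4) forces p_4 = False.
  (¬p_3) forces p_3 = False.
  (¬p_1 ∨ p_2 ∨ p_4) forces p_2 = True.
  Clause (¬p_1 ∨ ¬p_2) is falsified — contradiction.
Case p_1 = False:
  (¬p_4) forces p_4 = False.
  (¬p_3) forces p_3 = False.
  (p_1 ∨ p_2) forces p_2 = True.
  (¬p_2 ∨ p_3 ∨ p_4 ∨ ¬p_5) forces p_5 = False.
  Clause (¬p_2 ∨ p_3 ∨ p_5) is falsified — contradiction.
Both cases fail, so the formula is unsatisfiable.

No satisfying assignment exists.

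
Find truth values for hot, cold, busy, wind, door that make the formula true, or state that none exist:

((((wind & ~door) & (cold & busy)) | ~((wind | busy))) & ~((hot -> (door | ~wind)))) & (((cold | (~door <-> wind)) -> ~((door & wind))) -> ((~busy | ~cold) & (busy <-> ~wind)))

Unsatisfiable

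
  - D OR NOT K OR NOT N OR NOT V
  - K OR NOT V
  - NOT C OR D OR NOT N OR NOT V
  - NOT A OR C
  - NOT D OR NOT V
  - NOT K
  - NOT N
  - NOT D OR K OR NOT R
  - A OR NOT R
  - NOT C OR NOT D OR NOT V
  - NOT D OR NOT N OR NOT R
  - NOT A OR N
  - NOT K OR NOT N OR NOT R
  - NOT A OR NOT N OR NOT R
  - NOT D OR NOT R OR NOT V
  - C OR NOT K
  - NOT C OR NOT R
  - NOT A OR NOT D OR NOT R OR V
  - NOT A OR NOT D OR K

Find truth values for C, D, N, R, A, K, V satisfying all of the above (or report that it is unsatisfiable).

C: False, D: True, N: False, R: False, A: False, K: False, V: False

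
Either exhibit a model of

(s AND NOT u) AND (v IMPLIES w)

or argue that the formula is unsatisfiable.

u = False; w = True; s = True; v = False

  s AND NOT u = True
    NOT u = True
  v IMPLIES w = True
Both conjuncts True, so the formula holds.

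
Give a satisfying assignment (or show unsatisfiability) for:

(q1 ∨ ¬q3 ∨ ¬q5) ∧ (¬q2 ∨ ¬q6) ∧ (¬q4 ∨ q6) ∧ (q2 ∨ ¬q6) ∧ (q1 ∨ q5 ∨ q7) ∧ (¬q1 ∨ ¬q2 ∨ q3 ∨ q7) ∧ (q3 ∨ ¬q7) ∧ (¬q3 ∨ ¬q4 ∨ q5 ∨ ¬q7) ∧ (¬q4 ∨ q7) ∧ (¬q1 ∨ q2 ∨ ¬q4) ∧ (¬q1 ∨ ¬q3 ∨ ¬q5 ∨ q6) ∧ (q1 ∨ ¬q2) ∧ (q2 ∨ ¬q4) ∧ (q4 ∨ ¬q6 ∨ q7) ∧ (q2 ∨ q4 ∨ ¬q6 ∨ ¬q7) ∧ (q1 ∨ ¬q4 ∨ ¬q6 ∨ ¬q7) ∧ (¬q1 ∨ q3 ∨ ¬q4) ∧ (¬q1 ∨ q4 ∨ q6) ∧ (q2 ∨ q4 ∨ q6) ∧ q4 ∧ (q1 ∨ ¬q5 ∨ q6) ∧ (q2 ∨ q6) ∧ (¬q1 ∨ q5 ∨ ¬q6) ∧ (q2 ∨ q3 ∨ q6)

Case q4 = True:
  (¬q4 ∨ q6) forces q6 = True.
  (¬q2 ∨ ¬q6) forces q2 = False.
  Clause (q2 ∨ ¬q6) is falsified — contradiction.
Case q4 = False:
  Clause (q4) is falsified — contradiction.
Both cases fail, so the formula is unsatisfiable.

No satisfying assignment exists.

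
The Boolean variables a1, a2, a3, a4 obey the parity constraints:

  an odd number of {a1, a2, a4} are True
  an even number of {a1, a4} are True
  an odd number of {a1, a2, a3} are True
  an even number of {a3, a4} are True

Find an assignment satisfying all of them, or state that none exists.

a1 = False; a2 = True; a3 = False; a4 = False

{a1, a2, a4}: 1 true → odd ✓
{a1, a4}: 0 true → even ✓
{a1, a2, a3}: 1 true → odd ✓
{a3, a4}: 0 true → even ✓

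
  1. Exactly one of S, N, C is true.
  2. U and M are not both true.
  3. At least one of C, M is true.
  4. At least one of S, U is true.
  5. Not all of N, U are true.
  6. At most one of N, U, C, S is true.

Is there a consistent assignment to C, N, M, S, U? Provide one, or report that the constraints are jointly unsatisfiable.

C: False, N: False, M: True, S: True, U: False

  (1) {S, N, C}: 1 true — exactly one ✓
  (2) U=F, M=T — not both ✓
  (3) {C, M}: 1 true — at least one ✓
  (4) {S, U}: 1 true — at least one ✓
  (5) {N, U}: 0/2 true — not all ✓
  (6) {N, U, C, S}: 1 true — at most one ✓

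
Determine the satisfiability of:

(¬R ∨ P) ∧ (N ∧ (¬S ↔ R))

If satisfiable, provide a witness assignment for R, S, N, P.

R = True, S = False, N = True, P = True

  ¬R ∨ P = True
    ¬R = False
  N ∧ (¬S ↔ R) = True
    ¬S ↔ R = True
      ¬S = True
Both conjuncts True, so the formula holds.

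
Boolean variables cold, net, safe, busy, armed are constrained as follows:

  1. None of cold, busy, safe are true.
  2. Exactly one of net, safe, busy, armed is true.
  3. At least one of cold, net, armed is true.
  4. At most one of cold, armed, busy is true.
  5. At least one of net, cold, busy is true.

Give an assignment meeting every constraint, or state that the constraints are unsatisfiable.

cold = False; net = True; safe = False; busy = False; armed = False

  (1) {cold, busy, safe}: 0 true — none ✓
  (2) {net, safe, busy, armed}: 1 true — exactly one ✓
  (3) {cold, net, armed}: 1 true — at least one ✓
  (4) {cold, armed, busy}: 0 true — at most one ✓
  (5) {net, cold, busy}: 1 true — at least one ✓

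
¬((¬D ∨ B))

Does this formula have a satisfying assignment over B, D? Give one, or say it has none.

B = False, D = True

  ¬((¬D ∨ B)) = True
    ¬D ∨ B = False
      ¬D = False
The formula evaluates to True.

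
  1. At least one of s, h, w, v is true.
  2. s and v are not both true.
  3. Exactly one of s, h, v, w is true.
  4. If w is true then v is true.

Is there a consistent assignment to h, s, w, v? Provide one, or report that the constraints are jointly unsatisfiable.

h: False, s: False, w: False, v: True

  (1) {s, h, w, v}: 1 true — at least one ✓
  (2) s=F, v=T — not both ✓
  (3) {s, h, v, w}: 1 true — exactly one ✓
  (4) w=F ⇒ v: vacuous ✓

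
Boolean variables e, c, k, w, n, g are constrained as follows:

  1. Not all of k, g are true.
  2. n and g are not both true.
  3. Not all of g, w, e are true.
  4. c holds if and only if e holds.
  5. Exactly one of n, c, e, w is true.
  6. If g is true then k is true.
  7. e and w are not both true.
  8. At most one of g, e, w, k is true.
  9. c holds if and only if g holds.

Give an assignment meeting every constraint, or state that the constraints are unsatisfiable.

e = False, c = False, k = False, w = False, n = True, g = False

  (1) {k, g}: 0/2 true — not all ✓
  (2) n=T, g=F — not both ✓
  (3) {g, w, e}: 0/3 true — not all ✓
  (4) c=F, e=F — same ✓
  (5) {n, c, e, w}: 1 true — exactly one ✓
  (6) g=F ⇒ k: vacuous ✓
  (7) e=F, w=F — not both ✓
  (8) {g, e, w, k}: 0 true — at most one ✓
  (9) c=F, g=F — same ✓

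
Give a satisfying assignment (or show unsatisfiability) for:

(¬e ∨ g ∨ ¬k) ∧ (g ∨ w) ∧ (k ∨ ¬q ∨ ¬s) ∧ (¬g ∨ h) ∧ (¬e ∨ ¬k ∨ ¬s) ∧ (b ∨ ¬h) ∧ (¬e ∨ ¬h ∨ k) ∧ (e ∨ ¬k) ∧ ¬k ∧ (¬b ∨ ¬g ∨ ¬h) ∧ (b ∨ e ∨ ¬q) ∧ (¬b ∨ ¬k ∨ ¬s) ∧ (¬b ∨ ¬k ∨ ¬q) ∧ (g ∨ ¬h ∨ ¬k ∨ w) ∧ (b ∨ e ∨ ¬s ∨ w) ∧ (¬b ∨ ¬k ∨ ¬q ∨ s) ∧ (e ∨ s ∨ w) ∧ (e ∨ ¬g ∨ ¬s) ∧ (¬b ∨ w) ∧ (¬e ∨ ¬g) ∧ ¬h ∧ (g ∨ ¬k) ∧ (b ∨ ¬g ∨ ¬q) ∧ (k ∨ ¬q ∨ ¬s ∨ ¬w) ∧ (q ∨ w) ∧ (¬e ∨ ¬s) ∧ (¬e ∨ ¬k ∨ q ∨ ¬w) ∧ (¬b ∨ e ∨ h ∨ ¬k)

g = False, s = False, e = True, k = False, b = True, h = False, q = False, w = True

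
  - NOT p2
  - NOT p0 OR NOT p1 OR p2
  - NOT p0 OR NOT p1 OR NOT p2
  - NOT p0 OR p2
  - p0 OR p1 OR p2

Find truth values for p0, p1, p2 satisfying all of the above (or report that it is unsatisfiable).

Unit clause (NOT p2) forces p2 = False.
In (NOT p0 OR p2) only NOT p0 is left, so p0 = False.
In (p0 OR p1 OR p2) only p1 is left, so p1 = True.
Check each clause:
  (NOT p2): NOT p2 holds.
  (NOT p0 OR NOT p1 OR p2): NOT p0 holds.
  (NOT p0 OR NOT p1 OR NOT p2): NOT p0 holds.
  (NOT p0 OR p2): NOT p0 holds.
  (p0 OR p1 OR p2): p1 holds.
All clauses satisfied.

p0 = False, p1 = True, p2 = False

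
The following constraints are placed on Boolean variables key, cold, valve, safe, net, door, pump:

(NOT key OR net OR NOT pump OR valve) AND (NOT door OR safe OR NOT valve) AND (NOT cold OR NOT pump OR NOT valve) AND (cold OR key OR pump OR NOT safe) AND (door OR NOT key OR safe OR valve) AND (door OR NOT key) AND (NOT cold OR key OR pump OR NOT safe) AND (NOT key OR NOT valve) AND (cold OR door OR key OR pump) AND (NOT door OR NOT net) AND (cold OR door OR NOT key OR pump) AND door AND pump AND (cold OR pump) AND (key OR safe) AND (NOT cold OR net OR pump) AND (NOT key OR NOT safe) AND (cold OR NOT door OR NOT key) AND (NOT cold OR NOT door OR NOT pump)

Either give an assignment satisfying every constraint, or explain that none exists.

Unit clause (door) forces door = True.
Unit clause (pump) forces pump = True.
In (NOT cold OR NOT door OR NOT pump) only NOT cold is left, so cold = False.
In (NOT door OR NOT net) only NOT net is left, so net = False.
In (cold OR NOT door OR NOT key) only NOT key is left, so key = False.
In (key OR safe) only safe is left, so safe = True.
Set valve = True.
All clauses satisfied.

key = False, cold = False, valve = True, safe = True, net = False, door = True, pump = True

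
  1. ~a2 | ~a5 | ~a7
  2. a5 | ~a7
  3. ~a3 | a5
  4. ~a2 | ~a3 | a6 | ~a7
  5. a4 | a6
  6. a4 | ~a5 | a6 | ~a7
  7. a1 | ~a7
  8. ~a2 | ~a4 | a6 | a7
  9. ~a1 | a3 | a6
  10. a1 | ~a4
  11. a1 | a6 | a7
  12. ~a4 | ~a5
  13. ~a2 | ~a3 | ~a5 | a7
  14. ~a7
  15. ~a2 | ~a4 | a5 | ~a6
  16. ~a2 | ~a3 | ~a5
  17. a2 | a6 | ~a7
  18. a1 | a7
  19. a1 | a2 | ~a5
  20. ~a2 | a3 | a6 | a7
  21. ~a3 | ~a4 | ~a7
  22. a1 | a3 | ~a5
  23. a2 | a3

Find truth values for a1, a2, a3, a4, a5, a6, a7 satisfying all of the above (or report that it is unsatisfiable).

a1=T, a2=T, a3=F, a4=F, a5=F, a6=T, a7=F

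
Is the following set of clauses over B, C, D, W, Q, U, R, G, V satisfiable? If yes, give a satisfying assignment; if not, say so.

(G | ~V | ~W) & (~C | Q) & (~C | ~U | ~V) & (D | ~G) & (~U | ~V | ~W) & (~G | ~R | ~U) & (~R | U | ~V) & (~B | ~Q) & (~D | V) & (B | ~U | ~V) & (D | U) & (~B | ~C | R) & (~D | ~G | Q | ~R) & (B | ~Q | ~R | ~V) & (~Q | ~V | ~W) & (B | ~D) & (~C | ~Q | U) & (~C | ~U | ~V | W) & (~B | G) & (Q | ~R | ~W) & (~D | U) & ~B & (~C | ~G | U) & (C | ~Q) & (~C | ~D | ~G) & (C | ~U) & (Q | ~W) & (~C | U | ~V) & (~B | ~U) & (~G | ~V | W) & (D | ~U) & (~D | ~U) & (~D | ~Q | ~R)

Unsatisfiable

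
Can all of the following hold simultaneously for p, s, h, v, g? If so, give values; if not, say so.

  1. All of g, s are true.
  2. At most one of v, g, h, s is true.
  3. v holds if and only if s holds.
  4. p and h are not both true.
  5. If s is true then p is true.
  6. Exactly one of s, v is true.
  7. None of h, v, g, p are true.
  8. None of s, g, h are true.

Unsatisfiable — no assignment works.

Case s = True:
  Constraint (8) is violated (s=T) — contradiction.
Case s = False:
  Constraint (1) is violated (s=F) — contradiction.
Both cases fail — unsatisfiable.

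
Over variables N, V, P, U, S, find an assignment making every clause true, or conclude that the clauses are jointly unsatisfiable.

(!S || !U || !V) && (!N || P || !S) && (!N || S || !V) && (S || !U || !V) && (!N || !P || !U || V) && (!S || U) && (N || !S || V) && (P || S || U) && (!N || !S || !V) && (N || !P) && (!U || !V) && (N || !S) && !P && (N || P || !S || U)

N = True; V = False; P = False; U = True; S = False

Unit clause (!P) forces P = False.
Set N = True.
  then (!N || P || !S) forces S = False.
  then (!N || S || !V) forces V = False.
  then (P || S || U) forces U = True.
All clauses satisfied.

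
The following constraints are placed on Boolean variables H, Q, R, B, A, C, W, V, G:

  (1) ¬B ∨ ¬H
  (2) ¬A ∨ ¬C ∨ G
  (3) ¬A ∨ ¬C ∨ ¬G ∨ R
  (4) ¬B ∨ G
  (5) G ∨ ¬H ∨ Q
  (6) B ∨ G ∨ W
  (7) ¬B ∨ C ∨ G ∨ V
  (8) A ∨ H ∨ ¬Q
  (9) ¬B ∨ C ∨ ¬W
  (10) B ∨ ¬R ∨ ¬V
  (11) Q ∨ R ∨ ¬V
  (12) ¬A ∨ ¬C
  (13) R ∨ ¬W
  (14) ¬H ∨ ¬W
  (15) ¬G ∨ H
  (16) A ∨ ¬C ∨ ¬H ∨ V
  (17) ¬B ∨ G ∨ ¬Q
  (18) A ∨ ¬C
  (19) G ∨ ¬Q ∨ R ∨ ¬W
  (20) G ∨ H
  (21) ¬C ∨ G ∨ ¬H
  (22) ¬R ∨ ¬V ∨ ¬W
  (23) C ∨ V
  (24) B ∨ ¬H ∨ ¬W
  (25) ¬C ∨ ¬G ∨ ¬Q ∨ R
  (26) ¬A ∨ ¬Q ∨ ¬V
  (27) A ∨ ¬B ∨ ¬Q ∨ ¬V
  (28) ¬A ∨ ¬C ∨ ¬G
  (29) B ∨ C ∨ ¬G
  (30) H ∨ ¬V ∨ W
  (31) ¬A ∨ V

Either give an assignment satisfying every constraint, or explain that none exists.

Case H = True:
  (¬B ∨ ¬H) forces B = False.
  (¬H ∨ ¬W) forces W = False.
  (B ∨ G ∨ W) forces G = True.
  (B ∨ C ∨ ¬G) forces C = True.
  (¬A ∨ ¬C) forces A = False.
  Clause (A ∨ ¬C) is falsified — contradiction.
Case H = False:
  (¬G ∨ H) forces G = False.
  Clause (G ∨ H) is falsified — contradiction.
Both cases fail, so the formula is unsatisfiable.

Unsatisfiable — no assignment works.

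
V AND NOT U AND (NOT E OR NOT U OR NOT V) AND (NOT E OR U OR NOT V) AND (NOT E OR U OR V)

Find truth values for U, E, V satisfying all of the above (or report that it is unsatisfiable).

U: False; E: False; V: True

Unit clause (V) forces V = True.
Unit clause (NOT U) forces U = False.
In (NOT E OR U OR NOT V) only NOT E is left, so E = False.
Check each clause:
  (V): V holds.
  (NOT U): NOT U holds.
  (NOT E OR NOT U OR NOT V): NOT E holds.
  (NOT E OR U OR NOT V): NOT E holds.
  (NOT E OR U OR V): NOT E holds.
All clauses satisfied.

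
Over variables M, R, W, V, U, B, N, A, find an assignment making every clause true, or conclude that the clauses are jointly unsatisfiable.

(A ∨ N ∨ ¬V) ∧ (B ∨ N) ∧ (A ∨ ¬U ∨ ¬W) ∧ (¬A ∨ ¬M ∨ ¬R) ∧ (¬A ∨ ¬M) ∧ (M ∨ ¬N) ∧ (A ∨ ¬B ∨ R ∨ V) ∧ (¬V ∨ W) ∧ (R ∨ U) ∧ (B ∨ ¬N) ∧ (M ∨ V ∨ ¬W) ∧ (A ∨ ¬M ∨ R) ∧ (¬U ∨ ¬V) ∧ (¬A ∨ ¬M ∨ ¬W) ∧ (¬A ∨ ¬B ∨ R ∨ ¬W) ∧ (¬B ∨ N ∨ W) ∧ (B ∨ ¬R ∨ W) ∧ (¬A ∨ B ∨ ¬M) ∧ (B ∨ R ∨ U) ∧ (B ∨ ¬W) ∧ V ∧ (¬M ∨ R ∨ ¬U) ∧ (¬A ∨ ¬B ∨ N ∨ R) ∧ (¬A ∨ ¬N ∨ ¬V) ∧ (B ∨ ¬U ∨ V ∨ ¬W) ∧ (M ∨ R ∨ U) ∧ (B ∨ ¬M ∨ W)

M: True, R: True, W: True, V: True, U: False, B: True, N: True, A: False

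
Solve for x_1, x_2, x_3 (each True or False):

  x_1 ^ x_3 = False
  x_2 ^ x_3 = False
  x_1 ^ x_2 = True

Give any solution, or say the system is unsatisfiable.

Adding constraints 1, 2, 3 mod 2: every variable appears an even number of times on the left, so the left side is 0.
But the right sides sum to 1 (mod 2). 0 ≠ 1 — the system is inconsistent.

Unsatisfiable — no assignment works.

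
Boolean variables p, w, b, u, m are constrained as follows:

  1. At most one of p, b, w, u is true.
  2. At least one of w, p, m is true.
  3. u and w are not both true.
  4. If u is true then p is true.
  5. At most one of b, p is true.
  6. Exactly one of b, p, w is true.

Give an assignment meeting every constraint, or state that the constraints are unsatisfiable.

p: False, w: False, b: True, u: False, m: True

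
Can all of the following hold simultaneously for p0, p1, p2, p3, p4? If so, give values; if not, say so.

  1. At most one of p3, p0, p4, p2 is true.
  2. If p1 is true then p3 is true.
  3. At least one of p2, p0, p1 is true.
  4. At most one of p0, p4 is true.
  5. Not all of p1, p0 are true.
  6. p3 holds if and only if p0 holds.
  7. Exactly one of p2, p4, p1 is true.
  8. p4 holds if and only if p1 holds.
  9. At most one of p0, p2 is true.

p0 = False, p1 = False, p2 = True, p3 = False, p4 = False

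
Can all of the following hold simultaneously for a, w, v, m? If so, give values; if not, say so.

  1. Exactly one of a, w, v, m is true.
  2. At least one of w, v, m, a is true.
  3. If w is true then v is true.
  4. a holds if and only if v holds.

a = False, w = False, v = False, m = True

  (1) {a, w, v, m}: 1 true — exactly one ✓
  (2) {w, v, m, a}: 1 true — at least one ✓
  (3) w=F ⇒ v: vacuous ✓
  (4) a=F, v=F — same ✓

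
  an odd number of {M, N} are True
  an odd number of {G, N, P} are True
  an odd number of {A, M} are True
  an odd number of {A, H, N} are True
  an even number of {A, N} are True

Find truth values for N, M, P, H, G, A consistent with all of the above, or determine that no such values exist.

N = True, M = False, P = True, H = True, G = True, A = True

{M, N}: 1 true → odd ✓
{G, N, P}: 3 true → odd ✓
{A, M}: 1 true → odd ✓
{A, H, N}: 3 true → odd ✓
{A, N}: 2 true → even ✓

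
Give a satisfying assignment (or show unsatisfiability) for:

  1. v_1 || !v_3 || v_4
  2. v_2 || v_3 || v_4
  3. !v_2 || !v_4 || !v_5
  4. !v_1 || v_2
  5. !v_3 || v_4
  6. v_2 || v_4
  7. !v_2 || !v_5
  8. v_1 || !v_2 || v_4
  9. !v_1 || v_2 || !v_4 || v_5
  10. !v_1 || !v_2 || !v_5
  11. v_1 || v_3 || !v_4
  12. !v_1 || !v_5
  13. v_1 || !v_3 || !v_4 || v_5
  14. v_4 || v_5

Set v_1 = True.
  then (!v_1 || v_2) forces v_2 = True.
  then (!v_2 || !v_5) forces v_5 = False.
  then (v_4 || v_5) forces v_4 = True.
Set v_3 = False.
All clauses satisfied.

v_1 = True, v_2 = True, v_3 = False, v_4 = True, v_5 = False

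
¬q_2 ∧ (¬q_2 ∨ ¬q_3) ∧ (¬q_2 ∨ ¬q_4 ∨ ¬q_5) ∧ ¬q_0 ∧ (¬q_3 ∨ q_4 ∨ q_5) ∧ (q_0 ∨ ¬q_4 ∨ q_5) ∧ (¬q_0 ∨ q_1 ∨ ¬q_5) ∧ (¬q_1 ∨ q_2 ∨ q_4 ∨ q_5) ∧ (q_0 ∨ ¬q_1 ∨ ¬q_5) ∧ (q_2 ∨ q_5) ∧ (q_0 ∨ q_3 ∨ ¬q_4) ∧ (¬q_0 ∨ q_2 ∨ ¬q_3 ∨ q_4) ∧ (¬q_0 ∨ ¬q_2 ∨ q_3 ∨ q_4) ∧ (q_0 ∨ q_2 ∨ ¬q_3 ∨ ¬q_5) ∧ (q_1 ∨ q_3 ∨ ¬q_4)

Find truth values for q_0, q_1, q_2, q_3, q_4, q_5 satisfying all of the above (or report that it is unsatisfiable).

q_0 = False, q_1 = False, q_2 = False, q_3 = False, q_4 = False, q_5 = True

Unit clause (¬q_2) forces q_2 = False.
Unit clause (¬q_0) forces q_0 = False.
In (q_2 ∨ q_5) only q_5 is left, so q_5 = True.
In (q_0 ∨ q_2 ∨ ¬q_3 ∨ ¬q_5) only ¬q_3 is left, so q_3 = False.
In (q_0 ∨ ¬q_1 ∨ ¬q_5) only ¬q_1 is left, so q_1 = False.
In (q_0 ∨ q_3 ∨ ¬q_4) only ¬q_4 is left, so q_4 = False.
All clauses satisfied.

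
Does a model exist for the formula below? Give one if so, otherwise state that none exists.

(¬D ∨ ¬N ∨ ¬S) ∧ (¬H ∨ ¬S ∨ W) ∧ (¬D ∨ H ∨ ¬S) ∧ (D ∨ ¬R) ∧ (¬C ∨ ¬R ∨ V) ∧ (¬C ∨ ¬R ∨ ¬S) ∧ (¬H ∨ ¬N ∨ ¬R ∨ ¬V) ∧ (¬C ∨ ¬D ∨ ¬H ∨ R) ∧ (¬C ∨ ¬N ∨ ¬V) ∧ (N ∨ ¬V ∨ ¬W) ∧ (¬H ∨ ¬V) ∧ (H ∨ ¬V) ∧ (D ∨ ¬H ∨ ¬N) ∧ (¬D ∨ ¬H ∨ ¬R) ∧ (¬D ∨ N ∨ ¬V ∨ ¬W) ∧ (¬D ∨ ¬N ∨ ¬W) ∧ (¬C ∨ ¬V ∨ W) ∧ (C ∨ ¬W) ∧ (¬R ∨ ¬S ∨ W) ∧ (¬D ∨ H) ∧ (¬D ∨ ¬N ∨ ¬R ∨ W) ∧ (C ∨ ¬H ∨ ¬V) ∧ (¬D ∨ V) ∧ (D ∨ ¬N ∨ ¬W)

R: False; W: True; D: False; N: False; V: False; H: True; C: True; S: False

Try R = True:
  (D ∨ ¬R) forces D = True.
  (¬D ∨ ¬H ∨ ¬R) forces H = False.
  clause (¬D ∨ H) is falsified — backtrack.
So R = False.
Set W = True.
  then (C ∨ ¬W) forces C = True.
Set D = False.
  then (D ∨ ¬N ∨ ¬W) forces N = False.
  then (N ∨ ¬V ∨ ¬W) forces V = False.
Set H = True.
Set S = False.
All clauses satisfied.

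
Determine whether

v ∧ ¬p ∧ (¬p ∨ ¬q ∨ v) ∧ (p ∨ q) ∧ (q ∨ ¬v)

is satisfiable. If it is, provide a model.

v = True, q = True, p = False

Unit clause (v) forces v = True.
Unit clause (¬p) forces p = False.
In (p ∨ q) only q is left, so q = True.
All clauses satisfied.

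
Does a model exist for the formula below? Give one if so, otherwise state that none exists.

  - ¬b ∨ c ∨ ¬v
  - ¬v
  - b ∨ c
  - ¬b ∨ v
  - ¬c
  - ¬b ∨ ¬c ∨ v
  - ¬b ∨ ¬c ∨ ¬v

Case c = True:
  Clause (¬c) is falsified — contradiction.
Case c = False:
  (¬v) forces v = False.
  (b ∨ c) forces b = True.
  Clause (¬b ∨ v) is falsified — contradiction.
Both cases fail, so the formula is unsatisfiable.

No satisfying assignment exists.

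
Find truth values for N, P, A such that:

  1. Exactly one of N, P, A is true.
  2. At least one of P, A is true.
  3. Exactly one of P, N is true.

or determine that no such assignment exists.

N = False, P = True, A = False

  (1) {N, P, A}: 1 true — exactly one ✓
  (2) {P, A}: 1 true — at least one ✓
  (3) {P, N}: 1 true — exactly one ✓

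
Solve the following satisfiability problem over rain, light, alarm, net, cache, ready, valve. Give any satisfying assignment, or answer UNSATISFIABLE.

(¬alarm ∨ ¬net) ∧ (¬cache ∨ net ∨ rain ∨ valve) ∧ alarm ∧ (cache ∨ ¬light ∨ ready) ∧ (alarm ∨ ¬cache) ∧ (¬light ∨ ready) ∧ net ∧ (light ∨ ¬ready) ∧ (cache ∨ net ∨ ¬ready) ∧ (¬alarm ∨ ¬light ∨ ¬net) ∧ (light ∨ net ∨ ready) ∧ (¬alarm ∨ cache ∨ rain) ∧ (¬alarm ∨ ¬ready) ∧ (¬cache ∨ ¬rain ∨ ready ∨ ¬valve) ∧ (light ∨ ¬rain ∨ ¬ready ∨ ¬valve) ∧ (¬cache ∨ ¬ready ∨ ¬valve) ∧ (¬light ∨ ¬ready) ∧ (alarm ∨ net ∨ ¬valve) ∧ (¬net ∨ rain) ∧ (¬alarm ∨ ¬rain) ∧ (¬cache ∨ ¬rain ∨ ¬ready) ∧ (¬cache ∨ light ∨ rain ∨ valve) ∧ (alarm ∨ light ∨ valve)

No satisfying assignment exists.

Case alarm = True:
  (¬alarm ∨ ¬net) forces net = False.
  Clause (net) is falsified — contradiction.
Case alarm = False:
  Clause (alarm) is falsified — contradiction.
Both cases fail, so the formula is unsatisfiable.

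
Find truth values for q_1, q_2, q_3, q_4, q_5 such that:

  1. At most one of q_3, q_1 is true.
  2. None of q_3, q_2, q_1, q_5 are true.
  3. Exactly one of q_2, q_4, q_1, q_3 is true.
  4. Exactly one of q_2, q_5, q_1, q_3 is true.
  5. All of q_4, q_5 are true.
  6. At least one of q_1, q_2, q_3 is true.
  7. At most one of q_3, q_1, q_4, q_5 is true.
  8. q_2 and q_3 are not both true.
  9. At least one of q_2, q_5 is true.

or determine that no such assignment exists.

Case q_5 = True:
  Constraint (2) is violated (q_5=T) — contradiction.
Case q_5 = False:
  Constraint (5) is violated (q_5=F) — contradiction.
Both cases fail — unsatisfiable.

No satisfying assignment exists.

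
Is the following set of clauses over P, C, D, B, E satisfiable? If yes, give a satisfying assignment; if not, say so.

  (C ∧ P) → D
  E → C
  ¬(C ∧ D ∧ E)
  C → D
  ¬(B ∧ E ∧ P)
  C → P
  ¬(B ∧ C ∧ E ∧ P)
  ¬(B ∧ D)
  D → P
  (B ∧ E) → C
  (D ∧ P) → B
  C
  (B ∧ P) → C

No satisfying assignment exists.

Case C = True:
  (¬C ∨ D) forces D = True.
  (¬B ∨ ¬D) forces B = False.
  (¬D ∨ P) forces P = True.
  Clause (B ∨ ¬D ∨ ¬P) is falsified — contradiction.
Case C = False:
  Clause (C) is falsified — contradiction.
Both cases fail, so the formula is unsatisfiable.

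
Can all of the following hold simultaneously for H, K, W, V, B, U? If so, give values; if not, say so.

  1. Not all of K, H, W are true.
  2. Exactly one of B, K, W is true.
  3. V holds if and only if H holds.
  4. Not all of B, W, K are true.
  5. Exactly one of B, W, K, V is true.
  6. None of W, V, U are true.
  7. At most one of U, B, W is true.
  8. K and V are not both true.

H = False, K = False, W = False, V = False, B = True, U = False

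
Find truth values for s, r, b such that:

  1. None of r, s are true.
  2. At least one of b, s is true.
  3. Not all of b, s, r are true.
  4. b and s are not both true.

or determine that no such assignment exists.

s = False; r = False; b = True

  (1) {r, s}: 0 true — none ✓
  (2) {b, s}: 1 true — at least one ✓
  (3) {b, s, r}: 1/3 true — not all ✓
  (4) b=T, s=F — not both ✓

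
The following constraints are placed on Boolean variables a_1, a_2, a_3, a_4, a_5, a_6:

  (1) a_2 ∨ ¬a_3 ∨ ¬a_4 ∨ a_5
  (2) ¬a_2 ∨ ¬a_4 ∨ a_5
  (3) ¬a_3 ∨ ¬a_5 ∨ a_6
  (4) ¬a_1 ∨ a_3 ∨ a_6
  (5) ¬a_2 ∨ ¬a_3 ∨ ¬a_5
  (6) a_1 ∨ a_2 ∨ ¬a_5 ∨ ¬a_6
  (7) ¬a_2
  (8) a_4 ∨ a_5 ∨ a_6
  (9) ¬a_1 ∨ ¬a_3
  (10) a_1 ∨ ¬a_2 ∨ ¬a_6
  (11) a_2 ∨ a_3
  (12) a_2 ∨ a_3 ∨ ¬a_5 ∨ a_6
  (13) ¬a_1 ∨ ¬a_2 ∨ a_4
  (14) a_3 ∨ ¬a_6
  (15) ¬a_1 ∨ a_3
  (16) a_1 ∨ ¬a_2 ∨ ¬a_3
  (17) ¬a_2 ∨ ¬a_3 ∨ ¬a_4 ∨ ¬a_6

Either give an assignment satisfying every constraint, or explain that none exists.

a_1=F; a_2=F; a_3=T; a_4=F; a_5=F; a_6=T

Unit clause (¬a_2) forces a_2 = False.
In (a_2 ∨ a_3) only a_3 is left, so a_3 = True.
In (¬a_1 ∨ ¬a_3) only ¬a_1 is left, so a_1 = False.
Try a_4 = True:
  (a_2 ∨ ¬a_3 ∨ ¬a_4 ∨ a_5) forces a_5 = True.
  (¬a_3 ∨ ¬a_5 ∨ a_6) forces a_6 = True.
  clause (a_1 ∨ a_2 ∨ ¬a_5 ∨ ¬a_6) is falsified — backtrack.
So a_4 = False.
Set a_5 = False.
  then (a_4 ∨ a_5 ∨ a_6) forces a_6 = True.
All clauses satisfied.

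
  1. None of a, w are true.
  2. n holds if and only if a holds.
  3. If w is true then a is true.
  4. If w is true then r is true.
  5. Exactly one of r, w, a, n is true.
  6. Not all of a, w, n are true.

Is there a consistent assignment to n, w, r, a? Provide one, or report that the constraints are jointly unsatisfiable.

n = False, w = False, r = True, a = False

  (1) {a, w}: 0 true — none ✓
  (2) n=F, a=F — same ✓
  (3) w=F ⇒ a: vacuous ✓
  (4) w=F ⇒ r: vacuous ✓
  (5) {r, w, a, n}: 1 true — exactly one ✓
  (6) {a, w, n}: 0/3 true — not all ✓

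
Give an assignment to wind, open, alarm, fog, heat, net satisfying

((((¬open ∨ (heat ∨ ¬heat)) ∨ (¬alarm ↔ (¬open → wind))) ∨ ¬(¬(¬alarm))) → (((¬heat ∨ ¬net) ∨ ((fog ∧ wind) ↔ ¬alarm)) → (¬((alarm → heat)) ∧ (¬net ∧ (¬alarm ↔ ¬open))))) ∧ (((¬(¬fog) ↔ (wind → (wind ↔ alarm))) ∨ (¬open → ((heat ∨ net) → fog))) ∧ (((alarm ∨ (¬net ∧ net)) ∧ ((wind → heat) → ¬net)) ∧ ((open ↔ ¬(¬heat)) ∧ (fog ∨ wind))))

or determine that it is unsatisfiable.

The formula is unsatisfiable.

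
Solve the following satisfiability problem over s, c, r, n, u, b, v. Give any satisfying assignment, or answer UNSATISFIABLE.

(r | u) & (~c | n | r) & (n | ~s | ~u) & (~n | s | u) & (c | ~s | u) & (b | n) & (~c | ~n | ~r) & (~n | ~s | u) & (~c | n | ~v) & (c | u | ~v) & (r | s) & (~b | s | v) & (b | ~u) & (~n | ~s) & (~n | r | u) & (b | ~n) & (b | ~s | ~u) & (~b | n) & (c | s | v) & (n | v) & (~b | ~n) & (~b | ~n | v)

Case b = True:
  (~b | n) forces n = True.
  Clause (~b | ~n) is falsified — contradiction.
Case b = False:
  (b | n) forces n = True.
  Clause (b | ~n) is falsified — contradiction.
Both cases fail, so the formula is unsatisfiable.

UNSATISFIABLE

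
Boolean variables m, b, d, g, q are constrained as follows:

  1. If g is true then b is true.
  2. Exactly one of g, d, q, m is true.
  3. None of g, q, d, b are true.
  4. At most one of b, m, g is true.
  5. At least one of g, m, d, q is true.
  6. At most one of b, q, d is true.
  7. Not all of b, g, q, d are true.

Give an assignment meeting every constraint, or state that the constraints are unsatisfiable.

m = True, b = False, d = False, g = False, q = False

  (1) g=F ⇒ b: vacuous ✓
  (2) {g, d, q, m}: 1 true — exactly one ✓
  (3) {g, q, d, b}: 0 true — none ✓
  (4) {b, m, g}: 1 true — at most one ✓
  (5) {g, m, d, q}: 1 true — at least one ✓
  (6) {b, q, d}: 0 true — at most one ✓
  (7) {b, g, q, d}: 0/4 true — not all ✓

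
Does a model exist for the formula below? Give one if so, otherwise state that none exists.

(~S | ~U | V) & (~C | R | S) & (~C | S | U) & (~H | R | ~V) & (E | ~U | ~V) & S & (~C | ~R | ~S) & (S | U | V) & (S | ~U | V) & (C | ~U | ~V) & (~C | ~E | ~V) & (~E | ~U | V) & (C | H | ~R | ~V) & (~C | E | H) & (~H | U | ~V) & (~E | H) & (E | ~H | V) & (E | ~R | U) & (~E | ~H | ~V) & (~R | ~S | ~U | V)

Unit clause (S) forces S = True.
Try U = True:
  (~S | ~U | V) forces V = True.
  (E | ~U | ~V) forces E = True.
  (C | ~U | ~V) forces C = True.
  clause (~C | ~E | ~V) is falsified — backtrack.
So U = False.
Set E = False.
  then (E | ~R | U) forces R = False.
Try H = True:
  (~H | R | ~V) forces V = False.
  clause (E | ~H | V) is falsified — backtrack.
So H = False.
  then (~C | E | H) forces C = False.
Set V = False.
All clauses satisfied.

U = False; S = True; E = False; H = False; C = False; R = False; V = False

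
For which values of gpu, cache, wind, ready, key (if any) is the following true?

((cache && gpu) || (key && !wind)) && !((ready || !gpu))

gpu=T, cache=F, wind=F, ready=F, key=T

  (cache && gpu) || (key && !wind) = True
    cache && gpu = False
    key && !wind = True
      !wind = True
  !((ready || !gpu)) = True
    ready || !gpu = False
      !gpu = False
Both conjuncts True, so the formula holds.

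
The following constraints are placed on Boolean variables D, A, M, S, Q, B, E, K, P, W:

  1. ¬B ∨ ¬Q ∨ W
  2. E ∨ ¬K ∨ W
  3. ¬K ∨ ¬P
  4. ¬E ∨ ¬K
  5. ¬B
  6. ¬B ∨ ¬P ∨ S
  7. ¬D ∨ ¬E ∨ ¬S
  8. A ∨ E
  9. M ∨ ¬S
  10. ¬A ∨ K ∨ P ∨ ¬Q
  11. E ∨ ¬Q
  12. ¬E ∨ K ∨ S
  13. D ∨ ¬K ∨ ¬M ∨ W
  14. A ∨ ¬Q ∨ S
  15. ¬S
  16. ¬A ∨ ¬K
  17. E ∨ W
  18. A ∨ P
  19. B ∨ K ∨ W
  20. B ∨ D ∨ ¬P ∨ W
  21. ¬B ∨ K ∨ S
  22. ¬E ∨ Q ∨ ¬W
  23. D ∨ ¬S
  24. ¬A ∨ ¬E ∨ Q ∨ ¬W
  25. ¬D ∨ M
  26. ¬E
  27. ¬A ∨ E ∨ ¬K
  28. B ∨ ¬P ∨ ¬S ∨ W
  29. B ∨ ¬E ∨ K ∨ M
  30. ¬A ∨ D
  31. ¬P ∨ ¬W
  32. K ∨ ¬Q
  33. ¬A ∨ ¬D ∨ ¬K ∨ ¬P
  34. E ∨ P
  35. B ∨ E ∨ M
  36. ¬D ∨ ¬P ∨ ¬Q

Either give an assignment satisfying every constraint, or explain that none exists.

UNSATISFIABLE

Case S = True:
  Clause (¬S) is falsified — contradiction.
Case S = False:
  (¬B) forces B = False.
  (¬E) forces E = False.
  (A ∨ E) forces A = True.
  (E ∨ ¬Q) forces Q = False.
  (¬A ∨ ¬K) forces K = False.
  (E ∨ W) forces W = True.
  (¬A ∨ D) forces D = True.
  (¬D ∨ M) forces M = True.
  (¬P ∨ ¬W) forces P = False.
  Clause (E ∨ P) is falsified — contradiction.
Both cases fail, so the formula is unsatisfiable.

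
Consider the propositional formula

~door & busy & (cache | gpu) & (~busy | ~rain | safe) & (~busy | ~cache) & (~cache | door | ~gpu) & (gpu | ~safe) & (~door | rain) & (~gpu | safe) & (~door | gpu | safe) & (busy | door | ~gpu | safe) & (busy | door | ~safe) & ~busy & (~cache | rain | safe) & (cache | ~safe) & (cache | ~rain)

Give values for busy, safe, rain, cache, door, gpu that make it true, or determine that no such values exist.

Case busy = True:
  Clause (~busy) is falsified — contradiction.
Case busy = False:
  Clause (busy) is falsified — contradiction.
Both cases fail, so the formula is unsatisfiable.

No satisfying assignment exists.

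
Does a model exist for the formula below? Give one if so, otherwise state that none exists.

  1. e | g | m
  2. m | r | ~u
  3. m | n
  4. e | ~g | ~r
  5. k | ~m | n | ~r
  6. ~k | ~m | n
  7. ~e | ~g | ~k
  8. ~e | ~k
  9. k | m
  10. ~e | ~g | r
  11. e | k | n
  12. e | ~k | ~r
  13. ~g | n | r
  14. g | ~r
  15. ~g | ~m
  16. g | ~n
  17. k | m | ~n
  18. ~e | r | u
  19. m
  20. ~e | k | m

Unit clause (m) forces m = True.
In (~g | ~m) only ~g is left, so g = False.
In (g | ~n) only ~n is left, so n = False.
In (~k | ~m | n) only ~k is left, so k = False.
In (e | k | n) only e is left, so e = True.
In (g | ~r) only ~r is left, so r = False.
In (~e | r | u) only u is left, so u = True.
All clauses satisfied.

r=F; n=F; k=F; g=F; u=T; e=T; m=T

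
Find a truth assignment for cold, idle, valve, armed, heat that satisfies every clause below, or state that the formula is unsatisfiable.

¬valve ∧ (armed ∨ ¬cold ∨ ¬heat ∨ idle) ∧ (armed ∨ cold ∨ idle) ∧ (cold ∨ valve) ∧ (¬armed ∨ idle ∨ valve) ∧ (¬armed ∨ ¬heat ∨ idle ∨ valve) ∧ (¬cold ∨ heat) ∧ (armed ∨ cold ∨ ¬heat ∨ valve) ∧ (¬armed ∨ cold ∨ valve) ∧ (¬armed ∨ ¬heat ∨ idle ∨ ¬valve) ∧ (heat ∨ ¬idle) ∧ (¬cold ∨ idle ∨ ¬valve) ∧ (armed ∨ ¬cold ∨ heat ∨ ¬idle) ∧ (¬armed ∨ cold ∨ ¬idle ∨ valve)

cold = True, idle = True, valve = False, armed = False, heat = True

Unit clause (¬valve) forces valve = False.
In (cold ∨ valve) only cold is left, so cold = True.
In (¬cold ∨ heat) only heat is left, so heat = True.
Set idle = True.
Set armed = False.
All clauses satisfied.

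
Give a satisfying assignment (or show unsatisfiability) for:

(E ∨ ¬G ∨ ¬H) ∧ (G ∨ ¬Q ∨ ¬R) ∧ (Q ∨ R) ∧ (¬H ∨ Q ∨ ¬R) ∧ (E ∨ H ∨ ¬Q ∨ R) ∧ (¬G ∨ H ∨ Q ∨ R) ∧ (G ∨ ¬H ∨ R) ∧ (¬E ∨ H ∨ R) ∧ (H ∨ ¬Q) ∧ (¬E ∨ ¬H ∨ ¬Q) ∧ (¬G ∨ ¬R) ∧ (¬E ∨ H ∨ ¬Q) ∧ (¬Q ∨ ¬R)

Set H = False.
  then (H ∨ ¬Q) forces Q = False.
  then (Q ∨ R) forces R = True.
  then (¬G ∨ ¬R) forces G = False.
Set E = False.
All clauses satisfied.

H: False, E: False, R: True, G: False, Q: False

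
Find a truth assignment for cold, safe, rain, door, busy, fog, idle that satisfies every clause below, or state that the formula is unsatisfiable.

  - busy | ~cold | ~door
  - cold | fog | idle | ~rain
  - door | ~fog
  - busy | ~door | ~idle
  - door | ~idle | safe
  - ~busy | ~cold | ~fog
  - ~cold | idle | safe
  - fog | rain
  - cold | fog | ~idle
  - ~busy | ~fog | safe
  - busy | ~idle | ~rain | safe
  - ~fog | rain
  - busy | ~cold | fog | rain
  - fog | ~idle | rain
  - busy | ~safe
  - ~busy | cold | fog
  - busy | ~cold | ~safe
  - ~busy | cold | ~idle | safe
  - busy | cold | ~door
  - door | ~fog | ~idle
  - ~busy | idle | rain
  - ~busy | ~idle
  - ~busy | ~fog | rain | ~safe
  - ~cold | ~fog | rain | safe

cold: True, safe: True, rain: True, door: True, busy: True, fog: False, idle: False

Set cold = True.
Try safe = False:
  (~cold | idle | safe) forces idle = True.
  (door | ~idle | safe) forces door = True.
  (busy | ~cold | ~door) forces busy = True.
  clause (~busy | ~idle) is falsified — backtrack.
So safe = True.
  then (busy | ~safe) forces busy = True.
  then (~busy | ~idle) forces idle = False.
  then (~busy | ~cold | ~fog) forces fog = False.
  then (fog | rain) forces rain = True.
Set door = True.
All clauses satisfied.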